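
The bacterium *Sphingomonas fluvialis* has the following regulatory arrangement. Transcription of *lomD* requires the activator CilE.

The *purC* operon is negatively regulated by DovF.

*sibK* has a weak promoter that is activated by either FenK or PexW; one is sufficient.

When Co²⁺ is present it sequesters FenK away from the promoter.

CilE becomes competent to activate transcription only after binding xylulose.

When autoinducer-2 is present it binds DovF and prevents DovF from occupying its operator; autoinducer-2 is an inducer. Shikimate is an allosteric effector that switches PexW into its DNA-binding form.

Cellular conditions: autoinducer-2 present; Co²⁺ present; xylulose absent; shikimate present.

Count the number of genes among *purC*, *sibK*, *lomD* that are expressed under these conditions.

Autoinducer-2 is present, so DovF is inactive.
With no repressor bound, *purC* is transcribed.
→ *purC* is ON.
Co²⁺ is present, so FenK is inactive.
Shikimate is present, so PexW is active.
Activator PexW is present, so *sibK* is transcribed.
→ *sibK* is ON.
Xylulose is absent, so CilE is inactive.
Required activator CilE is absent, so *lomD* is not transcribed.
→ *lomD* is OFF.
2 of the 3 genes are transcribed.

2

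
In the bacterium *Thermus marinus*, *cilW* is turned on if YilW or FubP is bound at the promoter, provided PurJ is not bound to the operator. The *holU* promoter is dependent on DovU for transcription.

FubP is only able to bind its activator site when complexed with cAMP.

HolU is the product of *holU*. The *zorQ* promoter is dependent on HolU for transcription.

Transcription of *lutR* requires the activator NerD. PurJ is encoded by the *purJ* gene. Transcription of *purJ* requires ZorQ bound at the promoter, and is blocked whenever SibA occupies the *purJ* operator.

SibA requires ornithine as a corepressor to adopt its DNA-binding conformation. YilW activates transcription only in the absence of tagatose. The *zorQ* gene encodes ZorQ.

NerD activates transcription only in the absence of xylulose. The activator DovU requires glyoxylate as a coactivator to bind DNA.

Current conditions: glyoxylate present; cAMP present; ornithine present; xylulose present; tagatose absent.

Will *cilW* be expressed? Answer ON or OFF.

Tagatose is absent, so YilW is active.
Ornithine is present, so SibA is active.
Glyoxylate is present, so DovU is active.
No repressor is bound and DovU is active, so *holU* is transcribed.
So HolU is produced and active.
No repressor is bound and HolU is active, so *zorQ* is transcribed.
So ZorQ is produced and active.
With repressor SibA bound, *purJ* is not transcribed.
So PurJ is not produced.
cAMP is present, so FubP is active.
Activator YilW is present, so *cilW* is transcribed.

ON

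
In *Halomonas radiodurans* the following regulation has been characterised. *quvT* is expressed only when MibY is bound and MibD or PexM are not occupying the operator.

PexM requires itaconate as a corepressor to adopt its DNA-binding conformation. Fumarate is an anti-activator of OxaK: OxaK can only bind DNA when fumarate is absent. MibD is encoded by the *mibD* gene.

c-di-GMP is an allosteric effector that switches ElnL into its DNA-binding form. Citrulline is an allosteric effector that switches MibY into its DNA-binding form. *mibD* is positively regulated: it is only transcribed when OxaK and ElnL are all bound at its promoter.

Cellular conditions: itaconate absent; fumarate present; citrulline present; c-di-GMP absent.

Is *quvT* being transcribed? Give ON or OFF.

ON

Citrulline is present, so MibY is active.
Fumarate is present, so OxaK is inactive.
c-di-GMP is absent, so ElnL is inactive.
Required activator OxaK is absent, so *mibD* is not transcribed.
So MibD is not produced.
Itaconate is absent, so PexM is inactive.
No repressor is bound and MibY is active, so *quvT* is transcribed.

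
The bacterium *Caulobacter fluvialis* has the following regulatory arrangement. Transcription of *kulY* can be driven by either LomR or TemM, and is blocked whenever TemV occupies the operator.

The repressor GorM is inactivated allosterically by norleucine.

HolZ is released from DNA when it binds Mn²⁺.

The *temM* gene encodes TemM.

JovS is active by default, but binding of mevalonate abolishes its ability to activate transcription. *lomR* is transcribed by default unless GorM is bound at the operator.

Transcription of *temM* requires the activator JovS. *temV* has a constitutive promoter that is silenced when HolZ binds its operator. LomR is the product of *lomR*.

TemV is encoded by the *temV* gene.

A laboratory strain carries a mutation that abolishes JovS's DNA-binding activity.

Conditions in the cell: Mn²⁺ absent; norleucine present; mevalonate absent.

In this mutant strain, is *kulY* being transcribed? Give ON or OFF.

ON

Norleucine is present, so GorM is inactive.
With no repressor bound, *lomR* is transcribed.
So LomR is produced and active.
Mn²⁺ is absent, so HolZ is active.
With repressor HolZ bound, *temV* is not transcribed.
So TemV is not produced.
JovS is non-functional in this strain, so it has no effect.
Required activator JovS is absent, so *temM* is not transcribed.
So TemM is not produced.
Activator LomR is present, so *kulY* is transcribed.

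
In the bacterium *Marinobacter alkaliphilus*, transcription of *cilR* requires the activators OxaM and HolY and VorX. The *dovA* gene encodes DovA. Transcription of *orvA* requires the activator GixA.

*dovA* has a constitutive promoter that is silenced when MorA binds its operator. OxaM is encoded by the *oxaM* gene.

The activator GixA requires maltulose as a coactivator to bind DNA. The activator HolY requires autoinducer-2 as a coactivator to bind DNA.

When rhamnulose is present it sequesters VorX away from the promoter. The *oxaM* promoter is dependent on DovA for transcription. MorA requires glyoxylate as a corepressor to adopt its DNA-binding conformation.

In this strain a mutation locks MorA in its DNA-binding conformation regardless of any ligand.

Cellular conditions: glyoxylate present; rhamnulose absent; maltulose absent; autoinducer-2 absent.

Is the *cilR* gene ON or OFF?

MorA is constitutively active in this strain.
With repressor MorA bound, *dovA* is not transcribed.
So DovA is not produced.
Required activator DovA is absent, so *oxaM* is not transcribed.
So OxaM is not produced.
Autoinducer-2 is absent, so HolY is inactive.
Rhamnulose is absent, so VorX is active.
Required activator OxaM is absent, so *cilR* is not transcribed.

OFF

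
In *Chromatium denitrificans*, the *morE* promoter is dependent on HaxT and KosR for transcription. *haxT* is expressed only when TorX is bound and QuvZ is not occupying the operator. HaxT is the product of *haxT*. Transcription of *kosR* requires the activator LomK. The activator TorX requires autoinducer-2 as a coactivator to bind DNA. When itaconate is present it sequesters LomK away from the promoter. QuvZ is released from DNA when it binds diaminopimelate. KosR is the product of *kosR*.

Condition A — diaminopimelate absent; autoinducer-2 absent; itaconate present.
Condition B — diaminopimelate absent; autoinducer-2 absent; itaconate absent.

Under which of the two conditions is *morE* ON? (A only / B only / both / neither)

Condition A:
Diaminopimelate is absent, so QuvZ is active.
Autoinducer-2 is absent, so TorX is inactive.
With repressor QuvZ bound, *haxT* is not transcribed.
So HaxT is not produced.
Itaconate is present, so LomK is inactive.
Required activator LomK is absent, so *kosR* is not transcribed.
So KosR is not produced.
Required activator HaxT is absent, so *morE* is not transcribed.
→ *morE* is OFF in A.
Condition B:
Diaminopimelate is absent, so QuvZ is active.
Autoinducer-2 is absent, so TorX is inactive.
With repressor QuvZ bound, *haxT* is not transcribed.
So HaxT is not produced.
Itaconate is absent, so LomK is active.
No repressor is bound and LomK is active, so *kosR* is transcribed.
So KosR is produced and active.
Required activator HaxT is absent, so *morE* is not transcribed.
→ *morE* is OFF in B.

neither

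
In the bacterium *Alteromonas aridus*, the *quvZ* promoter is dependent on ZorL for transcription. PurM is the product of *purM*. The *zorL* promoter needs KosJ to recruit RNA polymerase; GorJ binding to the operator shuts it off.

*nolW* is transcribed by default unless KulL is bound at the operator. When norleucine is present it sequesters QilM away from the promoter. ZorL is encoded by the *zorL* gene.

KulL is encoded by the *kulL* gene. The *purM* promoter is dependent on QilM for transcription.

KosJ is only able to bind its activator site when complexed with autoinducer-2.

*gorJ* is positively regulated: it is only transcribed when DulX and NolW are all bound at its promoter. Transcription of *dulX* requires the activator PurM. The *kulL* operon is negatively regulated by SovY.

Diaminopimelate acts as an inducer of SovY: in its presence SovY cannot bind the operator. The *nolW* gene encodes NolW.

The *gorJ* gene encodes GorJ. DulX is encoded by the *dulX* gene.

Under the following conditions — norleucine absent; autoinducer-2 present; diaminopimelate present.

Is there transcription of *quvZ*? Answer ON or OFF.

ON

Norleucine is absent, so QilM is active.
No repressor is bound and QilM is active, so *purM* is transcribed.
So PurM is produced and active.
No repressor is bound and PurM is active, so *dulX* is transcribed.
So DulX is produced and active.
Diaminopimelate is present, so SovY is inactive.
With no repressor bound, *kulL* is transcribed.
So KulL is produced and active.
With repressor KulL bound, *nolW* is not transcribed.
So NolW is not produced.
Required activator NolW is absent, so *gorJ* is not transcribed.
So GorJ is not produced.
Autoinducer-2 is present, so KosJ is active.
No repressor is bound and KosJ is active, so *zorL* is transcribed.
So ZorL is produced and active.
No repressor is bound and ZorL is active, so *quvZ* is transcribed.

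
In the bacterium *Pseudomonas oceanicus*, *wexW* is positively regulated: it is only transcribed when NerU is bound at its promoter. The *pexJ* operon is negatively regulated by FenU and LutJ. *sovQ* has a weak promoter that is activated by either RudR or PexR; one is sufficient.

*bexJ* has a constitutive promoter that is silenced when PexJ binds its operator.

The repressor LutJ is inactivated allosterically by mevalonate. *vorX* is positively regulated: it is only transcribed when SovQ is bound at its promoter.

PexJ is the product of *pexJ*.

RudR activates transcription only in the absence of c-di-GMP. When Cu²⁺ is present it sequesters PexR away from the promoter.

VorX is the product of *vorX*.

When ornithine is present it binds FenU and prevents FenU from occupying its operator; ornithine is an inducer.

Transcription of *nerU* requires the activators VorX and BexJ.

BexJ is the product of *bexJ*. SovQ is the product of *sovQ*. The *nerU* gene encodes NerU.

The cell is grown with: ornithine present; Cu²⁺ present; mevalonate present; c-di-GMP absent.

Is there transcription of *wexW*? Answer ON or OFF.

c-di-GMP is absent, so RudR is active.
Cu²⁺ is present, so PexR is inactive.
Activator RudR is present, so *sovQ* is transcribed.
So SovQ is produced and active.
No repressor is bound and SovQ is active, so *vorX* is transcribed.
So VorX is produced and active.
Ornithine is present, so FenU is inactive.
Mevalonate is present, so LutJ is inactive.
With no repressor bound, *pexJ* is transcribed.
So PexJ is produced and active.
With repressor PexJ bound, *bexJ* is not transcribed.
So BexJ is not produced.
Required activator BexJ is absent, so *nerU* is not transcribed.
So NerU is not produced.
Required activator NerU is absent, so *wexW* is not transcribed.

OFF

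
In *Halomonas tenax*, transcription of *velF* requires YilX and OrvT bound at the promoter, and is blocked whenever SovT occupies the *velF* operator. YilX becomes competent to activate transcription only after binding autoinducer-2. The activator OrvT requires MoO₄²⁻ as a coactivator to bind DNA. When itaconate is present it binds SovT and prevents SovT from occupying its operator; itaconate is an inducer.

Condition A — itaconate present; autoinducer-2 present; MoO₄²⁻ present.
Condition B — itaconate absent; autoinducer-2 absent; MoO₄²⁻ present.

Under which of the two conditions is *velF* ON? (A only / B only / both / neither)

Condition A:
Itaconate is present, so SovT is inactive.
Autoinducer-2 is present, so YilX is active.
MoO₄²⁻ is present, so OrvT is active.
No repressor is bound and YilX and OrvT are active, so *velF* is transcribed.
→ *velF* is ON in A.
Condition B:
Itaconate is absent, so SovT is active.
Autoinducer-2 is absent, so YilX is inactive.
MoO₄²⁻ is present, so OrvT is active.
With repressor SovT bound, *velF* is not transcribed.
→ *velF* is OFF in B.

A only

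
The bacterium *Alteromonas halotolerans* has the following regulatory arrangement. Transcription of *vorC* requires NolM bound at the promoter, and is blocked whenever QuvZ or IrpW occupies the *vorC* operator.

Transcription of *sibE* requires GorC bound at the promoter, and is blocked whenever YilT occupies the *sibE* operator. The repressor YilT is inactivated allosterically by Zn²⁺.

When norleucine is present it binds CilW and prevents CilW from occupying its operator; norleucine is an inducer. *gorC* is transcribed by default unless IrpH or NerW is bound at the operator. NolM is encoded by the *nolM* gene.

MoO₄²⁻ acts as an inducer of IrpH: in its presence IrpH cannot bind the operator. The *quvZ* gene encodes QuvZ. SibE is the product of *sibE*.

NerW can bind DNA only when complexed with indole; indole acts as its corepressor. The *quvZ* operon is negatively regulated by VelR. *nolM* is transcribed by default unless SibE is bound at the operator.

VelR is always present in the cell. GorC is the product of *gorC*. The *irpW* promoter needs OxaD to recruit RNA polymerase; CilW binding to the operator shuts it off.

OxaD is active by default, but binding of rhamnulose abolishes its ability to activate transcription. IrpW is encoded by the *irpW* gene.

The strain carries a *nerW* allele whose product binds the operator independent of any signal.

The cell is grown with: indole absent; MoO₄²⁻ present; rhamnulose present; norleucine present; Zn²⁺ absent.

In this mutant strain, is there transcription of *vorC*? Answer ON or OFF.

ON

VelR is produced constitutively and is active.
With repressor VelR bound, *quvZ* is not transcribed.
So QuvZ is not produced.
Norleucine is present, so CilW is inactive.
Rhamnulose is present, so OxaD is inactive.
Required activator OxaD is absent, so *irpW* is not transcribed.
So IrpW is not produced.
Zn²⁺ is absent, so YilT is active.
MoO₄²⁻ is present, so IrpH is inactive.
NerW is constitutively active in this strain.
With repressor NerW bound, *gorC* is not transcribed.
So GorC is not produced.
With repressor YilT bound, *sibE* is not transcribed.
So SibE is not produced.
With no repressor bound, *nolM* is transcribed.
So NolM is produced and active.
No repressor is bound and NolM is active, so *vorC* is transcribed.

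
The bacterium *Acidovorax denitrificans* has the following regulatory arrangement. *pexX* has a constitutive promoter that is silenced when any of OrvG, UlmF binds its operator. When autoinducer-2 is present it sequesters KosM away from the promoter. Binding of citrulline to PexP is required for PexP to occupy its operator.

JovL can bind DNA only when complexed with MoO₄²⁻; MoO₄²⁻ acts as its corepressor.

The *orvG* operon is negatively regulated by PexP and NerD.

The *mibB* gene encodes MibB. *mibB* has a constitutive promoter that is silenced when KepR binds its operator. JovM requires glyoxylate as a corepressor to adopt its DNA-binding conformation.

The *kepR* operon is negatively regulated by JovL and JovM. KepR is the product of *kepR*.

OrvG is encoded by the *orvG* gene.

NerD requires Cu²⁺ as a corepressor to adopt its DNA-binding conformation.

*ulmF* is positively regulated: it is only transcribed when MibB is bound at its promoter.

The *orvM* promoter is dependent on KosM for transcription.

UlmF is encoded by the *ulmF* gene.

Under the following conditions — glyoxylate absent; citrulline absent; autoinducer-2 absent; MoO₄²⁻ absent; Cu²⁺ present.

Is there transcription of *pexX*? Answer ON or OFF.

Citrulline is absent, so PexP is inactive.
Cu²⁺ is present, so NerD is active.
With repressor NerD bound, *orvG* is not transcribed.
So OrvG is not produced.
MoO₄²⁻ is absent, so JovL is inactive.
Glyoxylate is absent, so JovM is inactive.
With no repressor bound, *kepR* is transcribed.
So KepR is produced and active.
With repressor KepR bound, *mibB* is not transcribed.
So MibB is not produced.
Required activator MibB is absent, so *ulmF* is not transcribed.
So UlmF is not produced.
With no repressor bound, *pexX* is transcribed.

ON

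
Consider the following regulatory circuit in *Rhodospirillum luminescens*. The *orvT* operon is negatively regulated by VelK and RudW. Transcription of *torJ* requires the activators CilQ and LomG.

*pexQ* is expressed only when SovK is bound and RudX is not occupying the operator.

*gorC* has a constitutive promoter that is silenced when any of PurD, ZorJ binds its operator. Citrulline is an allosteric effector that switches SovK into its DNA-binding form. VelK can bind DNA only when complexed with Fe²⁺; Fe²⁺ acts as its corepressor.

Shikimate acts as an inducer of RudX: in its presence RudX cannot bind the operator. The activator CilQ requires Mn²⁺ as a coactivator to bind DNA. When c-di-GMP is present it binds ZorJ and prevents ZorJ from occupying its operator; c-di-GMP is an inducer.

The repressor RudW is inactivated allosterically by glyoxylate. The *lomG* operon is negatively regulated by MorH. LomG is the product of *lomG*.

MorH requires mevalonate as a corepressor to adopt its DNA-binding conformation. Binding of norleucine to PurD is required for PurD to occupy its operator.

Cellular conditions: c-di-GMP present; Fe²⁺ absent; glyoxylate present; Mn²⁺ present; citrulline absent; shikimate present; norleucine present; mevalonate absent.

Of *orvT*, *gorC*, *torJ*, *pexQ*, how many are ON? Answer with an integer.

Fe²⁺ is absent, so VelK is inactive.
Glyoxylate is present, so RudW is inactive.
With no repressor bound, *orvT* is transcribed.
→ *orvT* is ON.
Norleucine is present, so PurD is active.
c-di-GMP is present, so ZorJ is inactive.
With repressor PurD bound, *gorC* is not transcribed.
→ *gorC* is OFF.
Mn²⁺ is present, so CilQ is active.
Mevalonate is absent, so MorH is inactive.
With no repressor bound, *lomG* is transcribed.
So LomG is produced and active.
No repressor is bound and CilQ and LomG are active, so *torJ* is transcribed.
→ *torJ* is ON.
Shikimate is present, so RudX is inactive.
Citrulline is absent, so SovK is inactive.
Required activator SovK is absent, so *pexQ* is not transcribed.
→ *pexQ* is OFF.
2 of the 4 genes are transcribed.

2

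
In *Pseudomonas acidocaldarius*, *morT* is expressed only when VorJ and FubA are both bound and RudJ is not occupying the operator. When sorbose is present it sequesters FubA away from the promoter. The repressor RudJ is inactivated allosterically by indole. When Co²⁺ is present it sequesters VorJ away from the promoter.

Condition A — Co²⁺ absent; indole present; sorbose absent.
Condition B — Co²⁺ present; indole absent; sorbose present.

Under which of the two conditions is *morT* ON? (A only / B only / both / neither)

Condition A:
Co²⁺ is absent, so VorJ is active.
Indole is present, so RudJ is inactive.
Sorbose is absent, so FubA is active.
No repressor is bound and VorJ and FubA are active, so *morT* is transcribed.
→ *morT* is ON in A.
Condition B:
Co²⁺ is present, so VorJ is inactive.
Indole is absent, so RudJ is active.
Sorbose is present, so FubA is inactive.
With repressor RudJ bound, *morT* is not transcribed.
→ *morT* is OFF in B.

A only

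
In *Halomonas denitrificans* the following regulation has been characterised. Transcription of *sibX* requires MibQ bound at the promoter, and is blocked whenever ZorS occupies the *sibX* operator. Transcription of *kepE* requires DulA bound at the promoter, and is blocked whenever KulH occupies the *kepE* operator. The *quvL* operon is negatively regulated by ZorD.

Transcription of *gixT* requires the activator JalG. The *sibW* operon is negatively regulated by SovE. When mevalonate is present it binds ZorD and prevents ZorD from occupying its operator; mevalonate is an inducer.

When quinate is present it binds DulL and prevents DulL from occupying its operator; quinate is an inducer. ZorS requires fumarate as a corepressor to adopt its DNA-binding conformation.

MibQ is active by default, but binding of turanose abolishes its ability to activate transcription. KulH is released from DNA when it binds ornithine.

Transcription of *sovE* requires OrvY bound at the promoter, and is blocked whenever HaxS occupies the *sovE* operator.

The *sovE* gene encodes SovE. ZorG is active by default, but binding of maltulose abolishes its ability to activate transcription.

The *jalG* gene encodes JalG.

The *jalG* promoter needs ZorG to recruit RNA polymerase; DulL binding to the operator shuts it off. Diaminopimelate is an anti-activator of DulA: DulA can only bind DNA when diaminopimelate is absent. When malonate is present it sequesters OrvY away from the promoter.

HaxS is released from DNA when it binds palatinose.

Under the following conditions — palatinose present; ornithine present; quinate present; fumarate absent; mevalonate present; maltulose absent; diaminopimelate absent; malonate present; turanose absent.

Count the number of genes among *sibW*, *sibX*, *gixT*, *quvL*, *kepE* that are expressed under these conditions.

5

Palatinose is present, so HaxS is inactive.
Malonate is present, so OrvY is inactive.
Required activator OrvY is absent, so *sovE* is not transcribed.
So SovE is not produced.
With no repressor bound, *sibW* is transcribed.
→ *sibW* is ON.
Turanose is absent, so MibQ is active.
Fumarate is absent, so ZorS is inactive.
No repressor is bound and MibQ is active, so *sibX* is transcribed.
→ *sibX* is ON.
Maltulose is absent, so ZorG is active.
Quinate is present, so DulL is inactive.
No repressor is bound and ZorG is active, so *jalG* is transcribed.
So JalG is produced and active.
No repressor is bound and JalG is active, so *gixT* is transcribed.
→ *gixT* is ON.
Mevalonate is present, so ZorD is inactive.
With no repressor bound, *quvL* is transcribed.
→ *quvL* is ON.
Diaminopimelate is absent, so DulA is active.
Ornithine is present, so KulH is inactive.
No repressor is bound and DulA is active, so *kepE* is transcribed.
→ *kepE* is ON.
5 of the 5 genes are transcribed.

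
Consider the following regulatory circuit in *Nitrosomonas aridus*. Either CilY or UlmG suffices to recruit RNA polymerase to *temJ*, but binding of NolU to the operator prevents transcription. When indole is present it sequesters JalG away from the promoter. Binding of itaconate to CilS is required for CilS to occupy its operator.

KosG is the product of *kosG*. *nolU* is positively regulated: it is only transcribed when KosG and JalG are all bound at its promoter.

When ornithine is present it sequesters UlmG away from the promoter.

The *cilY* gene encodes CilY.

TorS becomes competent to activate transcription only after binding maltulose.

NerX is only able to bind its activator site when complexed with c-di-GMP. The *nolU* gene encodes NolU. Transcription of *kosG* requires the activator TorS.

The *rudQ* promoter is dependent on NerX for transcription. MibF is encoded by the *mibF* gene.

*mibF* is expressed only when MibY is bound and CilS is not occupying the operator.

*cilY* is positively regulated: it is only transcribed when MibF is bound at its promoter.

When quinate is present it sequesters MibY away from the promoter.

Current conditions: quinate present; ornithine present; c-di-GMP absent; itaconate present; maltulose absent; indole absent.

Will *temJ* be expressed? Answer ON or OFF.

Maltulose is absent, so TorS is inactive.
Required activator TorS is absent, so *kosG* is not transcribed.
So KosG is not produced.
Indole is absent, so JalG is active.
Required activator KosG is absent, so *nolU* is not transcribed.
So NolU is not produced.
Itaconate is present, so CilS is active.
Quinate is present, so MibY is inactive.
With repressor CilS bound, *mibF* is not transcribed.
So MibF is not produced.
Required activator MibF is absent, so *cilY* is not transcribed.
So CilY is not produced.
Ornithine is present, so UlmG is inactive.
No activator is available at the *temJ* promoter, so *temJ* is not transcribed.

OFF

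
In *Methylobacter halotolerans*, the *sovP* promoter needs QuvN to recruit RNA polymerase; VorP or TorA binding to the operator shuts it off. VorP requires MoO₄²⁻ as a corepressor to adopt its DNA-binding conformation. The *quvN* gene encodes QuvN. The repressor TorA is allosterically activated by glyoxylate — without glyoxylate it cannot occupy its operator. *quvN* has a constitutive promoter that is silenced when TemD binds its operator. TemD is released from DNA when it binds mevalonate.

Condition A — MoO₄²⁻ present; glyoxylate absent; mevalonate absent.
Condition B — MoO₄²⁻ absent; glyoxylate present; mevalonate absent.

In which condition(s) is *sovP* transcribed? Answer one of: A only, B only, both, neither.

Condition A:
MoO₄²⁻ is present, so VorP is active.
Glyoxylate is absent, so TorA is inactive.
Mevalonate is absent, so TemD is active.
With repressor TemD bound, *quvN* is not transcribed.
So QuvN is not produced.
With repressor VorP bound, *sovP* is not transcribed.
→ *sovP* is OFF in A.
Condition B:
MoO₄²⁻ is absent, so VorP is inactive.
Glyoxylate is present, so TorA is active.
Mevalonate is absent, so TemD is active.
With repressor TemD bound, *quvN* is not transcribed.
So QuvN is not produced.
With repressor TorA bound, *sovP* is not transcribed.
→ *sovP* is OFF in B.

neither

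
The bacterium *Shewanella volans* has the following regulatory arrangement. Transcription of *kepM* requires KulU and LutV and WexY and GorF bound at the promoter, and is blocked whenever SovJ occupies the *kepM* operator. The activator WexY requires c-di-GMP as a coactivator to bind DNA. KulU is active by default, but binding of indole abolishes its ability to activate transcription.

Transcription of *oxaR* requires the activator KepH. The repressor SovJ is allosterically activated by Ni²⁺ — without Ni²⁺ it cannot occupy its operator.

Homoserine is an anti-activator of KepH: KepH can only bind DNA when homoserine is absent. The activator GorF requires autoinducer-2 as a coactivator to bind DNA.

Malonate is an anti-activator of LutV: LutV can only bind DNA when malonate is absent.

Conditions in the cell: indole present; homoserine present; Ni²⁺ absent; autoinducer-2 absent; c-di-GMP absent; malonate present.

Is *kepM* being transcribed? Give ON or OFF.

Indole is present, so KulU is inactive.
Malonate is present, so LutV is inactive.
c-di-GMP is absent, so WexY is inactive.
Autoinducer-2 is absent, so GorF is inactive.
Ni²⁺ is absent, so SovJ is inactive.
Required activator KulU is absent, so *kepM* is not transcribed.

OFF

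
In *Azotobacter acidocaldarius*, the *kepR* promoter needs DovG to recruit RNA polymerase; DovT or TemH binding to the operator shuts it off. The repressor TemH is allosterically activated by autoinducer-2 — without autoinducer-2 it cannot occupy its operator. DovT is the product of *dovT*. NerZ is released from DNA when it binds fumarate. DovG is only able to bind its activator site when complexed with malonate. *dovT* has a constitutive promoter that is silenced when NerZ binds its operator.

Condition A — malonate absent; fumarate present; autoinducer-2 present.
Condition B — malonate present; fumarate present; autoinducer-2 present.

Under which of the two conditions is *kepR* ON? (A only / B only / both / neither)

neither

Condition A:
Malonate is absent, so DovG is inactive.
Fumarate is present, so NerZ is inactive.
With no repressor bound, *dovT* is transcribed.
So DovT is produced and active.
Autoinducer-2 is present, so TemH is active.
With repressor DovT bound, *kepR* is not transcribed.
→ *kepR* is OFF in A.
Condition B:
Malonate is present, so DovG is active.
Fumarate is present, so NerZ is inactive.
With no repressor bound, *dovT* is transcribed.
So DovT is produced and active.
Autoinducer-2 is present, so TemH is active.
With repressor DovT bound, *kepR* is not transcribed.
→ *kepR* is OFF in B.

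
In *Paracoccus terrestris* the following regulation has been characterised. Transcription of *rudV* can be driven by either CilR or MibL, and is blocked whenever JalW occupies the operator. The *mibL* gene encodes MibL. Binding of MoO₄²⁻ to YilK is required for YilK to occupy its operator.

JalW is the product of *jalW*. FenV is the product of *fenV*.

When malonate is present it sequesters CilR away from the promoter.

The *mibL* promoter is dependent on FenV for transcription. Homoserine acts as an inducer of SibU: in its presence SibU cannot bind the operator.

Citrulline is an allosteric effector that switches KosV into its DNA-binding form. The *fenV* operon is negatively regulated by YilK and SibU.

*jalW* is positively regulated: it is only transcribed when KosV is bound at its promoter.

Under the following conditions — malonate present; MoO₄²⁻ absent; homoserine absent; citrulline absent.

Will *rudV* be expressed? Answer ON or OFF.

OFF

Malonate is present, so CilR is inactive.
Citrulline is absent, so KosV is inactive.
Required activator KosV is absent, so *jalW* is not transcribed.
So JalW is not produced.
MoO₄²⁻ is absent, so YilK is inactive.
Homoserine is absent, so SibU is active.
With repressor SibU bound, *fenV* is not transcribed.
So FenV is not produced.
Required activator FenV is absent, so *mibL* is not transcribed.
So MibL is not produced.
No activator is available at the *rudV* promoter, so *rudV* is not transcribed.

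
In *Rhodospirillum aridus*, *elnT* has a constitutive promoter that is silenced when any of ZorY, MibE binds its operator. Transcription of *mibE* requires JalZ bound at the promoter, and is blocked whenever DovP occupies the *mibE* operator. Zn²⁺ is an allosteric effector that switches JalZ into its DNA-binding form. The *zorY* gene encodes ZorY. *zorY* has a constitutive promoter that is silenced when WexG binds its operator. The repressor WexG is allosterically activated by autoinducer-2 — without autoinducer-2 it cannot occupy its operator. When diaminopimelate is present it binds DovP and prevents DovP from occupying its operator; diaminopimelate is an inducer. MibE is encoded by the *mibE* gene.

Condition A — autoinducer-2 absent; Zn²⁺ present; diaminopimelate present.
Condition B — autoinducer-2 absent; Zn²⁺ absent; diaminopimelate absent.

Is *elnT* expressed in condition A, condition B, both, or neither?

Condition A:
Autoinducer-2 is absent, so WexG is inactive.
With no repressor bound, *zorY* is transcribed.
So ZorY is produced and active.
Zn²⁺ is present, so JalZ is active.
Diaminopimelate is present, so DovP is inactive.
No repressor is bound and JalZ is active, so *mibE* is transcribed.
So MibE is produced and active.
With repressor ZorY bound, *elnT* is not transcribed.
→ *elnT* is OFF in A.
Condition B:
Autoinducer-2 is absent, so WexG is inactive.
With no repressor bound, *zorY* is transcribed.
So ZorY is produced and active.
Zn²⁺ is absent, so JalZ is inactive.
Diaminopimelate is absent, so DovP is active.
With repressor DovP bound, *mibE* is not transcribed.
So MibE is not produced.
With repressor ZorY bound, *elnT* is not transcribed.
→ *elnT* is OFF in B.

neither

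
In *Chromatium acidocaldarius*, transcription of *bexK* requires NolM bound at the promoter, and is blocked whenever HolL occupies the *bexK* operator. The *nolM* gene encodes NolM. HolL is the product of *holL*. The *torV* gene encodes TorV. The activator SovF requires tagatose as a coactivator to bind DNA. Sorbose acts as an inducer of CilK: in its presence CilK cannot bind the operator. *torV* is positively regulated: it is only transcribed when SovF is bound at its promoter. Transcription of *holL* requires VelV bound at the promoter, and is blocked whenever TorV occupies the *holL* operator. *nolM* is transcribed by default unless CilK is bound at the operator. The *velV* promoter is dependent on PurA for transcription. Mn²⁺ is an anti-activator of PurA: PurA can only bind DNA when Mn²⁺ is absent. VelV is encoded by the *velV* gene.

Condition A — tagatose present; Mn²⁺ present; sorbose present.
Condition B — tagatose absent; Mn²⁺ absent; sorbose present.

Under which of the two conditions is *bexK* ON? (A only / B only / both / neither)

Condition A:
Tagatose is present, so SovF is active.
No repressor is bound and SovF is active, so *torV* is transcribed.
So TorV is produced and active.
Mn²⁺ is present, so PurA is inactive.
Required activator PurA is absent, so *velV* is not transcribed.
So VelV is not produced.
With repressor TorV bound, *holL* is not transcribed.
So HolL is not produced.
Sorbose is present, so CilK is inactive.
With no repressor bound, *nolM* is transcribed.
So NolM is produced and active.
No repressor is bound and NolM is active, so *bexK* is transcribed.
→ *bexK* is ON in A.
Condition B:
Tagatose is absent, so SovF is inactive.
Required activator SovF is absent, so *torV* is not transcribed.
So TorV is not produced.
Mn²⁺ is absent, so PurA is active.
No repressor is bound and PurA is active, so *velV* is transcribed.
So VelV is produced and active.
No repressor is bound and VelV is active, so *holL* is transcribed.
So HolL is produced and active.
Sorbose is present, so CilK is inactive.
With no repressor bound, *nolM* is transcribed.
So NolM is produced and active.
With repressor HolL bound, *bexK* is not transcribed.
→ *bexK* is OFF in B.

A only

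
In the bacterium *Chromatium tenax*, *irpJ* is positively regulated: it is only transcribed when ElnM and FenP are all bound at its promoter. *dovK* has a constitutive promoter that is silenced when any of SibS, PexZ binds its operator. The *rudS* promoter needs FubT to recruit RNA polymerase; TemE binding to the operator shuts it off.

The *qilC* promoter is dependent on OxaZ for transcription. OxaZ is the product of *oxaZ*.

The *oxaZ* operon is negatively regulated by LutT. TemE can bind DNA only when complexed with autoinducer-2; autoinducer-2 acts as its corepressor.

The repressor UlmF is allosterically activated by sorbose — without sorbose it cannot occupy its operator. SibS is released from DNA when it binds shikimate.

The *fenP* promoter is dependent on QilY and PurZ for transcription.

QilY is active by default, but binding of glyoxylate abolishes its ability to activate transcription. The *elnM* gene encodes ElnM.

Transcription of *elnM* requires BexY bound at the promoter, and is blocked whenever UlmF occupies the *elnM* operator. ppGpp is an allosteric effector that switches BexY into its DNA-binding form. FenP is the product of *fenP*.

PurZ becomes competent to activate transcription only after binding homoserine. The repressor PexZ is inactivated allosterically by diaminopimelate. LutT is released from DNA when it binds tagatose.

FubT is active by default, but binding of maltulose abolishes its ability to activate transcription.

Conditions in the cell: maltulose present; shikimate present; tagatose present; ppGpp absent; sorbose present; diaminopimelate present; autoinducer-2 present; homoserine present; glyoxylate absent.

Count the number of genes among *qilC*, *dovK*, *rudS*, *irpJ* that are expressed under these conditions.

2

Tagatose is present, so LutT is inactive.
With no repressor bound, *oxaZ* is transcribed.
So OxaZ is produced and active.
No repressor is bound and OxaZ is active, so *qilC* is transcribed.
→ *qilC* is ON.
Shikimate is present, so SibS is inactive.
Diaminopimelate is present, so PexZ is inactive.
With no repressor bound, *dovK* is transcribed.
→ *dovK* is ON.
Autoinducer-2 is present, so TemE is active.
Maltulose is present, so FubT is inactive.
With repressor TemE bound, *rudS* is not transcribed.
→ *rudS* is OFF.
Sorbose is present, so UlmF is active.
ppGpp is absent, so BexY is inactive.
With repressor UlmF bound, *elnM* is not transcribed.
So ElnM is not produced.
Glyoxylate is absent, so QilY is active.
Homoserine is present, so PurZ is active.
No repressor is bound and QilY and PurZ are active, so *fenP* is transcribed.
So FenP is produced and active.
Required activator ElnM is absent, so *irpJ* is not transcribed.
→ *irpJ* is OFF.
2 of the 4 genes are transcribed.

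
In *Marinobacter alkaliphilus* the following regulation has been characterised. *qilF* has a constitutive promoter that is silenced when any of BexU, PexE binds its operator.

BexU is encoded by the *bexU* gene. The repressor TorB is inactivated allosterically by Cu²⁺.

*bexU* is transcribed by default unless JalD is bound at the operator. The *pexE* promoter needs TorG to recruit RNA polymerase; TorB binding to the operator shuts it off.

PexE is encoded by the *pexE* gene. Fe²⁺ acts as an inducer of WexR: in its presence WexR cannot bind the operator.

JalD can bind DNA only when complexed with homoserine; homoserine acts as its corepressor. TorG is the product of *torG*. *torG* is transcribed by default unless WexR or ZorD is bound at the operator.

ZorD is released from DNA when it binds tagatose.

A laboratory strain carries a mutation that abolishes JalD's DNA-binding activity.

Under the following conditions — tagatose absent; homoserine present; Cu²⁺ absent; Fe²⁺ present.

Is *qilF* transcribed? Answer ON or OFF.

OFF

JalD is non-functional in this strain, so it has no effect.
With no repressor bound, *bexU* is transcribed.
So BexU is produced and active.
Cu²⁺ is absent, so TorB is active.
Fe²⁺ is present, so WexR is inactive.
Tagatose is absent, so ZorD is active.
With repressor ZorD bound, *torG* is not transcribed.
So TorG is not produced.
With repressor TorB bound, *pexE* is not transcribed.
So PexE is not produced.
With repressor BexU bound, *qilF* is not transcribed.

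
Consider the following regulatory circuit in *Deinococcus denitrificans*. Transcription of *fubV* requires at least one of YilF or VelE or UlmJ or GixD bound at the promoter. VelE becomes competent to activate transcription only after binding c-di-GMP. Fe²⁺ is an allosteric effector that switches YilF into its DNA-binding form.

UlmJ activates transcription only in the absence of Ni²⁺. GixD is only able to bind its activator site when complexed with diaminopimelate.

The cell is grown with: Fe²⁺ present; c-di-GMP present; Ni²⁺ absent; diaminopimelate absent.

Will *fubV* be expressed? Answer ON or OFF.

ON

Fe²⁺ is present, so YilF is active.
c-di-GMP is present, so VelE is active.
Ni²⁺ is absent, so UlmJ is active.
Diaminopimelate is absent, so GixD is inactive.
Activator YilF is present, so *fubV* is transcribed.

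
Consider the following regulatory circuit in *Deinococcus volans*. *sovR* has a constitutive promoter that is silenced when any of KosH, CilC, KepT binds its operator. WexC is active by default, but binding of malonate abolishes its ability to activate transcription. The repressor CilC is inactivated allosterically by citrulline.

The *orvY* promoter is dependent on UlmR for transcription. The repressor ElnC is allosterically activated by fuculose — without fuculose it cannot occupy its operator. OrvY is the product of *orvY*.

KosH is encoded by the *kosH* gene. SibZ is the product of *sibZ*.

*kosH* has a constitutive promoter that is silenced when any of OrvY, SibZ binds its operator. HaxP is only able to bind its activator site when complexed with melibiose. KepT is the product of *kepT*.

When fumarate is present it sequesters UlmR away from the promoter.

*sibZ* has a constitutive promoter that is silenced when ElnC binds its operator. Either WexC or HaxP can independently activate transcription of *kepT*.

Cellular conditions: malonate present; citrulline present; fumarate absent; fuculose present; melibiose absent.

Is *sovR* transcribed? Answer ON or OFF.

Fumarate is absent, so UlmR is active.
No repressor is bound and UlmR is active, so *orvY* is transcribed.
So OrvY is produced and active.
Fuculose is present, so ElnC is active.
With repressor ElnC bound, *sibZ* is not transcribed.
So SibZ is not produced.
With repressor OrvY bound, *kosH* is not transcribed.
So KosH is not produced.
Citrulline is present, so CilC is inactive.
Malonate is present, so WexC is inactive.
Melibiose is absent, so HaxP is inactive.
No activator is available at the *kepT* promoter, so *kepT* is not transcribed.
So KepT is not produced.
With no repressor bound, *sovR* is transcribed.

ON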